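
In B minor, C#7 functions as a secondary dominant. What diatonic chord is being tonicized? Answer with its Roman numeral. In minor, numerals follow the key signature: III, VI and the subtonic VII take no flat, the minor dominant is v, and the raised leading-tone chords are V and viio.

The chord is a dominant seventh chord on C#.
A dominant resolves down a perfect fifth: C# → F#. In B minor, F# is scale degree 5, i.e. V.

V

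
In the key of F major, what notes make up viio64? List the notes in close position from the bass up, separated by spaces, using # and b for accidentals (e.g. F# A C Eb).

Bb E G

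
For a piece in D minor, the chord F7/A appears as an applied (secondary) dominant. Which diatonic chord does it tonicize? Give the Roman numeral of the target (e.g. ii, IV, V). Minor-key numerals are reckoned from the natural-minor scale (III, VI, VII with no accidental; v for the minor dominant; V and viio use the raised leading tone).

VI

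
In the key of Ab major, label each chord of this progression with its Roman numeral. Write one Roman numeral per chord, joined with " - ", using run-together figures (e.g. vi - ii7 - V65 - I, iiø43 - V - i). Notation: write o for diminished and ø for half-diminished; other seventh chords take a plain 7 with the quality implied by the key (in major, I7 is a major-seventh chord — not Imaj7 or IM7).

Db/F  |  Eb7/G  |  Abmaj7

Db/F: root Db is the subdominant; major triad there is IV6.
Eb7/G: root Eb is the dominant; dominant seventh chord there is V65.
Abmaj7: major seventh chord on Ab = scale degree 1 → I7.

IV6 - V65 - I7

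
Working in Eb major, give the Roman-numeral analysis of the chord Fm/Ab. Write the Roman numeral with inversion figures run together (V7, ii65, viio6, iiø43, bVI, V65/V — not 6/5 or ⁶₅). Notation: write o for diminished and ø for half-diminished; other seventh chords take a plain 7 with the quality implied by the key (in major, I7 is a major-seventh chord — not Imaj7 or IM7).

ii6

The pitches F-Ab-C form a minor triad rooted on F.
F is scale degree 2 in Eb major, and a minor triad on that degree is written ii.
With Ab in the bass the chord is in first inversion, so the figured bass is 6.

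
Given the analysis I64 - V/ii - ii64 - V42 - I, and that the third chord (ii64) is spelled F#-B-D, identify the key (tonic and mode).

A major

The anchor chord is a minor triad on B, labeled ii64.
If B is scale degree 2 and the mode makes that degree carry a minor triad, the tonic is A and the mode is major.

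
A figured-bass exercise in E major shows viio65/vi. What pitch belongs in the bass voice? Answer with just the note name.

D#

The applied chord viio65/vi is rooted on B#: B#-D#-F#-A.
The figure 65 means first inversion — the third is in the bass.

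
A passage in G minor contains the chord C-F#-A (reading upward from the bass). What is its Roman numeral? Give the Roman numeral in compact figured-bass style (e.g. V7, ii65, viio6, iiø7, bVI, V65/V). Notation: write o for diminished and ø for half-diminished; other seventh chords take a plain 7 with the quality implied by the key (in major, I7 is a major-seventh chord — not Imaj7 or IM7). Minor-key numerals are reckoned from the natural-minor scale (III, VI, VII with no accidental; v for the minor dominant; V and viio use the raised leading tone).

The pitches F#-A-C form a diminished triad rooted on F#.
In G minor, F# is the leading tone; the diatonic diminished triad there is viio.
With C in the bass the chord is in second inversion, so the figured bass is 64.

viio64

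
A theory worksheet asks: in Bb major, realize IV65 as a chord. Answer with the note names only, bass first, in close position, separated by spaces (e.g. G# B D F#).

G Bb D Eb

In Bb major, the subdominant is Eb, and the diatonic chord built there is a major seventh chord.
Stacking thirds from Eb gives Eb-G-Bb-D.
The figured bass 65 indicates first inversion, placing the third (G) in the bass: G-Bb-D-Eb.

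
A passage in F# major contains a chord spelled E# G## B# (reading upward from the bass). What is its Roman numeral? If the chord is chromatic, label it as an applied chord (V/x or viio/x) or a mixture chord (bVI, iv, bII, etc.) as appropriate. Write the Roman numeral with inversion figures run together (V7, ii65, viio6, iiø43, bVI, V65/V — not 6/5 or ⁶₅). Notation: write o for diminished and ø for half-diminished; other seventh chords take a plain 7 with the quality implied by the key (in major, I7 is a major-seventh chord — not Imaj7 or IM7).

V/iii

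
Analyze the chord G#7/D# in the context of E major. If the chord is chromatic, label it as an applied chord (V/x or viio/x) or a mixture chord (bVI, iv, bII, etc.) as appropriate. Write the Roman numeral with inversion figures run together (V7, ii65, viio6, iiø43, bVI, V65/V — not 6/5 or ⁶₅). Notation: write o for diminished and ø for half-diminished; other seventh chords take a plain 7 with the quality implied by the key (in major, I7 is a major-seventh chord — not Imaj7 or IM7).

Stacked in thirds the chord is G#-B#-D#-F#: a dominant seventh chord on G#.
G# is not a diatonic chord root with this quality in E major, but it lies a perfect fifth above C# (vi), so the chord functions as an applied dominant of vi.
With D# in the bass the chord is in second inversion, so the figured bass is 43.

V43/vi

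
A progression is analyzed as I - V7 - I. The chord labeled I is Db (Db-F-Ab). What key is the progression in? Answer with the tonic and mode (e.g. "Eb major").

The anchor chord is a major triad on Db, labeled I.
If Db is scale degree 1 and the mode makes that degree carry a major triad, the tonic is Db and the mode is major.

Db major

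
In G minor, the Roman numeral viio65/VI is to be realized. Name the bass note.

F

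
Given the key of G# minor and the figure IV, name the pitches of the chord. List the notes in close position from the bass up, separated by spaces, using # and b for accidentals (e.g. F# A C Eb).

C# E# G#

Scale degree 4 in G# minor is C#; here the chord built on it is altered to a major triad. IV is the major subdominant, borrowed from the parallel major.
So the chord is C#-E#-G#.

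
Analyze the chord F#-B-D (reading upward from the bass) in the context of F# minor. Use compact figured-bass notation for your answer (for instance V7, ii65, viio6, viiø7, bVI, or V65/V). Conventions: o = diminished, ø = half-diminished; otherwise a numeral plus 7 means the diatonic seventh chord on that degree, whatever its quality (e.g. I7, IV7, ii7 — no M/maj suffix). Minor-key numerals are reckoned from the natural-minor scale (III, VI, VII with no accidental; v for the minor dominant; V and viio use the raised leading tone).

iv64

The pitches B-D-F# form a minor triad rooted on B.
In F# minor, B is the subdominant; the diatonic minor triad there is iv.
With F# in the bass the chord is in second inversion, so the figured bass is 64.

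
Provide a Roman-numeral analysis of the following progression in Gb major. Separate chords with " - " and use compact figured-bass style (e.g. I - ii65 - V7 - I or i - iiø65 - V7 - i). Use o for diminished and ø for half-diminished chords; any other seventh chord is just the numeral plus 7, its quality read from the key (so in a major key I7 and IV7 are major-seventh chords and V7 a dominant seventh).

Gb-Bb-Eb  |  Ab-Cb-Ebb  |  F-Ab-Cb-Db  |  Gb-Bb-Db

vi6 - iio - V65 - I

Gb-Bb-Eb: root Eb is the submediant; minor triad there is vi6.
Ab-Cb-Ebb: Ab with this quality isn't in the key; it's iio, borrowed from the parallel minor.
F-Ab-Cb-Db: root Db is the dominant; dominant seventh chord there is V65.
Gb-Bb-Db: root Gb is the tonic; major triad there is I.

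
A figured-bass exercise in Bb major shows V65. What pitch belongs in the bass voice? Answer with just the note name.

A

V in Bb major has root F; the chord is F-A-C-Eb.
The figure 65 means first inversion — the third is in the bass.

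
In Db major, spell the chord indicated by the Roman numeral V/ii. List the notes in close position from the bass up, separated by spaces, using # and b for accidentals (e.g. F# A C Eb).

The slash means an applied dominant: we want the dominant of ii. In Db major, ii is Eb minor, and its dominant is built on Bb.
Building a major triad on Bb gives Bb-D-F.

Bb D F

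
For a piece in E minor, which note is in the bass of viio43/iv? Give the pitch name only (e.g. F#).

D

The applied chord viio43/iv is rooted on G#: G#-B-D-F.
The figure 43 means second inversion — the fifth is in the bass.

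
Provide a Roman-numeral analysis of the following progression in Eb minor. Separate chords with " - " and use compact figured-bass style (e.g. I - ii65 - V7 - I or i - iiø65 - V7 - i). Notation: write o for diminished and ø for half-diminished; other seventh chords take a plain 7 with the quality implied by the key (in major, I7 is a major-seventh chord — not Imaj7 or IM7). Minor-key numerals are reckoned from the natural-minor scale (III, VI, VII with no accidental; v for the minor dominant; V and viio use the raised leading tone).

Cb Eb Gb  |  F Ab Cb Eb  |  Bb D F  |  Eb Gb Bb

Cb-Eb-Gb has root Cb, degree 6 in Eb minor, so VI.
F-Ab-Cb-Eb has root F, degree 2 in Eb minor, so iiø7.
Bb-D-F: root Bb is the dominant; major triad there is V.
Eb-Gb-Bb has root Eb, degree 1 in Eb minor, so i.

VI - iiø7 - V - i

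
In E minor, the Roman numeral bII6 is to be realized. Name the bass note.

A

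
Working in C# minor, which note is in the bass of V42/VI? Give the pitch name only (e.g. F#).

D

The applied chord V42/VI is rooted on E: E-G#-B-D.
The figure 42 means third inversion — the seventh is in the bass.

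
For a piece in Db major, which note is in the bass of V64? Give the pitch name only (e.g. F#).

Eb

V in Db major has root Ab; the chord is Ab-C-Eb.
The figure 64 means second inversion — the fifth is in the bass.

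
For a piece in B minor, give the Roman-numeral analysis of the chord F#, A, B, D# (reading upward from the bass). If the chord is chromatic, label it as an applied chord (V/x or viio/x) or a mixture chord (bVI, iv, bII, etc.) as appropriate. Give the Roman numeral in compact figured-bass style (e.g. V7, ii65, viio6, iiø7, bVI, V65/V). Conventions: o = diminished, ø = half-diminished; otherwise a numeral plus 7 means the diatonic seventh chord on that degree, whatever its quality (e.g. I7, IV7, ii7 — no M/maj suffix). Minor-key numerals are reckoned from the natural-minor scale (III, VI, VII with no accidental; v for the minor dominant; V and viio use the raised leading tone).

V43/iv

The pitches B-D#-F#-A form a dominant seventh chord rooted on B.
B is not a diatonic chord root with this quality in B minor, but it lies a perfect fifth above E (iv), so the chord functions as an applied dominant of iv.
With F# in the bass the chord is in second inversion, so the figured bass is 43.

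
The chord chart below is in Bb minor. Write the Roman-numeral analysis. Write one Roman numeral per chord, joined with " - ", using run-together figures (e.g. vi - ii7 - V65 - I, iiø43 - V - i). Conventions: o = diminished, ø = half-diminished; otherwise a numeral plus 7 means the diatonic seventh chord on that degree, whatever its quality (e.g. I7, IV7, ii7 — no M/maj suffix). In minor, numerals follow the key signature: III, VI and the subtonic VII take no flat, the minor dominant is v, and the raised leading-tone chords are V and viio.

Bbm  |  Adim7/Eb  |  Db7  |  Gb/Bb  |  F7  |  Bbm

Bbm has root Bb, degree 1 in Bb minor, so i.
Adim7/Eb: root A is the leading tone; fully diminished seventh chord there is viio43.
Db7: a dominant seventh chord on Db, the applied dominant of VI → V7/VI.
Gb/Bb: root Gb is the submediant; major triad there is VI6.
F7: root F is the dominant; dominant seventh chord there is V7.
Bbm: minor triad on Bb = scale degree 1 → i.

i - viio43 - V7/VI - VI6 - V7 - i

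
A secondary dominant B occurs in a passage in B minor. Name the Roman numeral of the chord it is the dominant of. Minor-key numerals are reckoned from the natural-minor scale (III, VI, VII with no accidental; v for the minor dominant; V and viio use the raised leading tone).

The chord is a major triad on B.
A dominant resolves down a perfect fifth: B → E. In B minor, E is scale degree 4, i.e. iv.

iv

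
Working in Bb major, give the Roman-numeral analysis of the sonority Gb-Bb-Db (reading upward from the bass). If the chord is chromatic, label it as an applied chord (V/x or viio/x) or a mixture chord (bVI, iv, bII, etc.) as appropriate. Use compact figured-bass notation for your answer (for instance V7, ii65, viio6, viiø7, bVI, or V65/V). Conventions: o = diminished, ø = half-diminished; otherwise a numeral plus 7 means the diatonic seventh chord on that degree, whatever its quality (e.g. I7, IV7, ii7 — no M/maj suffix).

Stacked in thirds the chord is Gb-Bb-Db: a major triad on Gb.
Gb is the lowered sixth degree of Bb major (diatonic 6 would be G). This is a major triad on the lowered sixth degree, borrowed from the parallel minor.

bVI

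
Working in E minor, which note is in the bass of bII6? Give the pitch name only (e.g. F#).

A

bII in E minor has root F; the chord is F-A-C.
The figure 6 means first inversion — the third is in the bass.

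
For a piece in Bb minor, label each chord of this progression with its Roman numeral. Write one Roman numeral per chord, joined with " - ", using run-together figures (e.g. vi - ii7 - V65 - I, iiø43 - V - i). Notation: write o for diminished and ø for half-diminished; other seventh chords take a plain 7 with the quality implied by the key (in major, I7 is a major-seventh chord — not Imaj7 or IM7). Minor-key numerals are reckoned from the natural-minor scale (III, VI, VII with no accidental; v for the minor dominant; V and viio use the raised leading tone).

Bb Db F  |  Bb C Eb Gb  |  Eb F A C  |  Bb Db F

i - iiø42 - V42 - i

Bb-Db-F has root Bb, degree 1 in Bb minor, so i.
Bb-C-Eb-Gb: root C is the supertonic; half-diminished seventh chord there is iiø42.
Eb-F-A-C has root F, degree 5 in Bb minor, so V42.
Bb-Db-F has root Bb, degree 1 in Bb minor, so i.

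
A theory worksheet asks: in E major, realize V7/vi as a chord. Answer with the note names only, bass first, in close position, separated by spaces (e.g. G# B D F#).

G# B# D# F#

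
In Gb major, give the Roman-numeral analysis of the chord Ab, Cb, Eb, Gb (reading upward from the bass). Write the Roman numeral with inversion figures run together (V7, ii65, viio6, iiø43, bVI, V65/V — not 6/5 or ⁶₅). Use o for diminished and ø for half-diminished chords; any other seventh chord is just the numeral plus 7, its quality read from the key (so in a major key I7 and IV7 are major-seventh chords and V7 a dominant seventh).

Stacked in thirds the chord is Ab-Cb-Eb-Gb: a minor seventh chord on Ab.
In Gb major, Ab is the supertonic; the diatonic minor seventh chord there is ii7.

ii7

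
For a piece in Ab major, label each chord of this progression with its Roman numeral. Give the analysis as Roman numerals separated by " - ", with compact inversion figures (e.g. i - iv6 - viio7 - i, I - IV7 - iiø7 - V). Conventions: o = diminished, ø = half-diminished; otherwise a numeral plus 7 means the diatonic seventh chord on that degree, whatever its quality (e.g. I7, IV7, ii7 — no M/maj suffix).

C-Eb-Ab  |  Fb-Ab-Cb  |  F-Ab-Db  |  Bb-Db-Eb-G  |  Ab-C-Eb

C-Eb-Ab: root Ab is the tonic; major triad there is I6.
Fb-Ab-Cb is non-diatonic — bVI, a mixture chord from Ab minor.
F-Ab-Db: major triad on Db = scale degree 4 → IV6.
Bb-Db-Eb-G: root Eb is the dominant; dominant seventh chord there is V43.
Ab-C-Eb has root Ab, degree 1 in Ab major, so I.

I6 - bVI - IV6 - V43 - I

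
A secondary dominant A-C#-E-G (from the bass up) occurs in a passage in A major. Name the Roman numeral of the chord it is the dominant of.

IV

The chord is a dominant seventh chord on A.
A dominant resolves down a perfect fifth: A → D. In A major, D is scale degree 4, i.e. IV.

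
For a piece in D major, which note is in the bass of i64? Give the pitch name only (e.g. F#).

i in D major has root D; the chord is D-F-A.
The figure 64 means second inversion — the fifth is in the bass.

A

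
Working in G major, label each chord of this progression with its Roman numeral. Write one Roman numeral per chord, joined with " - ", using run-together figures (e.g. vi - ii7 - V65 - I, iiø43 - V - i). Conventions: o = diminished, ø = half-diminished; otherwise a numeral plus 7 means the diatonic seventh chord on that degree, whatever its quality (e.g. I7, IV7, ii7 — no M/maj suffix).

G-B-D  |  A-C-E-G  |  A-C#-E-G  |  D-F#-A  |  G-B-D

G-B-D has root G, degree 1 in G major, so I.
A-C-E-G: root A is the supertonic; minor seventh chord there is ii7.
A-C#-E-G: a dominant seventh chord on A, the applied dominant of V → V7/V.
D-F#-A: major triad on D = scale degree 5 → V.
G-B-D: major triad on G = scale degree 1 → I.

I - ii7 - V7/V - V - I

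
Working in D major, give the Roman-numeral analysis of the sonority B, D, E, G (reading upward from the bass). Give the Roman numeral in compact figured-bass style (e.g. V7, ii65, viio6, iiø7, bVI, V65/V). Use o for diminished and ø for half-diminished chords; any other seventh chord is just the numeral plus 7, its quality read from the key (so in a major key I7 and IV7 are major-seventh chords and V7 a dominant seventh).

ii43

Stacked in thirds the chord is E-G-B-D: a minor seventh chord on E.
In D major, E is the supertonic; the diatonic minor seventh chord there is ii7.
With B in the bass the chord is in second inversion, so the figured bass is 43.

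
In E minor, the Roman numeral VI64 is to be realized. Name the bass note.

VI in E minor has root C; the chord is C-E-G.
The figure 64 means second inversion — the fifth is in the bass.

G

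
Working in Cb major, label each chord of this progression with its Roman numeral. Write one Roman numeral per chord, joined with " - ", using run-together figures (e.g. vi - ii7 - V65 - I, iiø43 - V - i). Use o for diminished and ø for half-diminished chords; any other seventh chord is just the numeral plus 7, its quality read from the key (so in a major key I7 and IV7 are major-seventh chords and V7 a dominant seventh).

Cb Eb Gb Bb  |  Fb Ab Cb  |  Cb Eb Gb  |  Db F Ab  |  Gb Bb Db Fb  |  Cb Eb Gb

Cb-Eb-Gb-Bb has root Cb, degree 1 in Cb major, so I7.
Fb-Ab-Cb: root Fb is the subdominant; major triad there is IV.
Cb-Eb-Gb: root Cb is the tonic; major triad there is I.
Db-F-Ab: chromatic; Db is V of V, so V/V.
Gb-Bb-Db-Fb: dominant seventh chord on Gb = scale degree 5 → V7.
Cb-Eb-Gb has root Cb, degree 1 in Cb major, so I.

I7 - IV - I - V/V - V7 - I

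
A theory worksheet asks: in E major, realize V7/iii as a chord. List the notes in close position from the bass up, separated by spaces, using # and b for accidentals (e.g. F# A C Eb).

D# F## A# C#

V7/iii is a secondary dominant — the dominant seventh of iii. iii in E major is G#, so the applied chord's root is D#, a perfect fifth above.
Building a dominant seventh chord on D# gives D#-F##-A#-C#.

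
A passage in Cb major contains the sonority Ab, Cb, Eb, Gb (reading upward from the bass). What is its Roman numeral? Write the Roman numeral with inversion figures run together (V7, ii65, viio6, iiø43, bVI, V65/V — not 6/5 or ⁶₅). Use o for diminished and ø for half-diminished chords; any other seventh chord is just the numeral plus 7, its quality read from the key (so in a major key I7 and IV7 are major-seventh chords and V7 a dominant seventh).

Stacked in thirds the chord is Ab-Cb-Eb-Gb: a minor seventh chord on Ab.
Ab is scale degree 6 in Cb major, and a minor seventh chord on that degree is written vi7.

vi7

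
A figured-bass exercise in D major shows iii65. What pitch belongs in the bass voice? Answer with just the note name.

iii in D major has root F#; the chord is F#-A-C#-E.
The figure 65 means first inversion — the third is in the bass.

A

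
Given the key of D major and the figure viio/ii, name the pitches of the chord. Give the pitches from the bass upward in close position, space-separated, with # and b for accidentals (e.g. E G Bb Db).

D# F# A

viio/ii is a secondary leading-tone chord. The target ii is E in D major; the applied chord is rooted a semitone below, on D#.
Building a diminished triad on D# gives D#-F#-A.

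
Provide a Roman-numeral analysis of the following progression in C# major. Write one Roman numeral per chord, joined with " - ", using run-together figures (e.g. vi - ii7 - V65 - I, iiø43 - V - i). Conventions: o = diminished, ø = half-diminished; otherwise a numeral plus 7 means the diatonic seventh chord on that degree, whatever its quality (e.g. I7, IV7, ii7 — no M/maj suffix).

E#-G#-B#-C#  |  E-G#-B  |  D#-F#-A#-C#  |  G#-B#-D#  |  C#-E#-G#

I65 - bIII - ii7 - V - I

E#-G#-B#-C#: major seventh chord on C# = scale degree 1 → I65.
E-G#-B: E with this quality isn't in the key; it's bIII, borrowed from the parallel minor.
D#-F#-A#-C# has root D#, degree 2 in C# major, so ii7.
G#-B#-D#: root G# is the dominant; major triad there is V.
C#-E#-G#: major triad on C# = scale degree 1 → I.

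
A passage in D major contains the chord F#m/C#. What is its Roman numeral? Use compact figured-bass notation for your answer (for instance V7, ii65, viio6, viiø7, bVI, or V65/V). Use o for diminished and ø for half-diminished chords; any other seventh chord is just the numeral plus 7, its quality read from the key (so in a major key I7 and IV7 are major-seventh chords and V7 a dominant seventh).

iii64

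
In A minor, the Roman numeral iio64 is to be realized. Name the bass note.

F

iio in A minor has root B; the chord is B-D-F.
The figure 64 means second inversion — the fifth is in the bass.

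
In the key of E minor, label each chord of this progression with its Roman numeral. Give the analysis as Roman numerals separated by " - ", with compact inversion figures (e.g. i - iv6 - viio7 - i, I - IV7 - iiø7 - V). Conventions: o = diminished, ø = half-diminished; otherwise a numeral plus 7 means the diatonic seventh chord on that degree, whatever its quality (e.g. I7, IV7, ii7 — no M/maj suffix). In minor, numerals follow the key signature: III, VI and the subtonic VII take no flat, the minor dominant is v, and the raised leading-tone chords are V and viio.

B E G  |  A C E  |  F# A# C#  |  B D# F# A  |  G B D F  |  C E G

B-E-G has root E, degree 1 in E minor, so i64.
A-C-E has root A, degree 4 in E minor, so iv.
F#-A#-C# is the secondary dominant of V (major triad on F#): V/V.
B-D#-F#-A: root B is the dominant; dominant seventh chord there is V7.
G-B-D-F: chromatic; G is V of VI, so V7/VI.
C-E-G: major triad on C = scale degree 6 → VI.

i64 - iv - V/V - V7 - V7/VI - VI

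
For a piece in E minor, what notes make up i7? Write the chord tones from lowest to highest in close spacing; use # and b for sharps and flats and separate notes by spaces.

E G B D

The numeral's case and figure indicate a minor seventh chord. In E minor its root, the first degree, is E.
That chord is spelled E-G-B-D.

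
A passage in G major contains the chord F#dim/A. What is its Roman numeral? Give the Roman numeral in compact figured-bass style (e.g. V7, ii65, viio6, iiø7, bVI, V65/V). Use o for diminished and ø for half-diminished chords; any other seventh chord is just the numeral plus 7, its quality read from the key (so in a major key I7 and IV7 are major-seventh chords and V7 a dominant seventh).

The pitches F#-A-C form a diminished triad rooted on F#.
F# is scale degree 7 in G major, and a diminished triad on that degree is written viio.
With A in the bass the chord is in first inversion, so the figured bass is 6.

viio6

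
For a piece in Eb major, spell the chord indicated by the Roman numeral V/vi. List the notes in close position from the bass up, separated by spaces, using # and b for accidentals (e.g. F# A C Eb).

V/vi is a secondary dominant — the dominant triad of vi. vi in Eb major is C, so the applied chord's root is G, a perfect fifth above.
Building a major triad on G gives G-B-D.

G B D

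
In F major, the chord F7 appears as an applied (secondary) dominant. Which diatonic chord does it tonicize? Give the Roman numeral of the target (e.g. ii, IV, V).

The chord is a dominant seventh chord on F.
A dominant resolves down a perfect fifth: F → Bb. In F major, Bb is scale degree 4, i.e. IV.

IV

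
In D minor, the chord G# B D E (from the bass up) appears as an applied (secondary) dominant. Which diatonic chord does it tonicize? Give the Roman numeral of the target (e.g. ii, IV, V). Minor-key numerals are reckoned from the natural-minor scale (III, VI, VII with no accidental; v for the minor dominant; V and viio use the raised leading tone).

The chord is a dominant seventh chord on E.
A dominant resolves down a perfect fifth: E → A. In D minor, A is scale degree 5, i.e. V.

V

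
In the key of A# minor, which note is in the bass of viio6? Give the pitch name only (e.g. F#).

B#

viio in A# minor has root G##; the chord is G##-B#-D#.
The figure 6 means first inversion — the third is in the bass.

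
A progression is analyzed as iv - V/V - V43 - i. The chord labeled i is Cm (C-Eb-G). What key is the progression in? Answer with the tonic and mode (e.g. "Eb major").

C minor

The chord Cm is a minor triad rooted on C; its label is i.
If C is scale degree 1 and the mode makes that degree carry a minor triad, the tonic is C and the mode is minor.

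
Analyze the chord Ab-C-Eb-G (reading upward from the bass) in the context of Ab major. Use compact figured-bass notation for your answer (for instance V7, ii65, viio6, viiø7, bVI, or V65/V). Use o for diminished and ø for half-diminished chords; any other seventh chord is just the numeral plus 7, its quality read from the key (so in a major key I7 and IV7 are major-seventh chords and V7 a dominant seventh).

I7

The pitches Ab-C-Eb-G form a major seventh chord rooted on Ab.
In Ab major, Ab is the tonic; the diatonic major seventh chord there is I7.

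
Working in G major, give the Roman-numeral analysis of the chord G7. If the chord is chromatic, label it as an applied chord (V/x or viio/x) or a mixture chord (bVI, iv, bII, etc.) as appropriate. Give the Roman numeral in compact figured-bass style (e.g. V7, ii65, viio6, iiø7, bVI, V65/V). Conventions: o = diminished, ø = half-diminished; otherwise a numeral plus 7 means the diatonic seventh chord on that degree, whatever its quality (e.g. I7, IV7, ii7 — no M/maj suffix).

Stacked in thirds the chord is G-B-D-F: a dominant seventh chord on G.
G is not a diatonic chord root with this quality in G major, but it lies a perfect fifth above C (IV), so the chord functions as an applied dominant of IV.

V7/IV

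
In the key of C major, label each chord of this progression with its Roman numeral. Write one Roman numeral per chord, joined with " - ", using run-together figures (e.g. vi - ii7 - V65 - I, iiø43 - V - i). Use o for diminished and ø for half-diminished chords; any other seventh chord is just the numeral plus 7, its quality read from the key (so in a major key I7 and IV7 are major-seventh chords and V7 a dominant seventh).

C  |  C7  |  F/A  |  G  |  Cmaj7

I - V7/IV - IV6 - V - I7

C: major triad on C = scale degree 1 → I.
C7: chromatic; C is V of IV, so V7/IV.
F/A has root F, degree 4 in C major, so IV6.
G: root G is the dominant; major triad there is V.
Cmaj7 has root C, degree 1 in C major, so I7.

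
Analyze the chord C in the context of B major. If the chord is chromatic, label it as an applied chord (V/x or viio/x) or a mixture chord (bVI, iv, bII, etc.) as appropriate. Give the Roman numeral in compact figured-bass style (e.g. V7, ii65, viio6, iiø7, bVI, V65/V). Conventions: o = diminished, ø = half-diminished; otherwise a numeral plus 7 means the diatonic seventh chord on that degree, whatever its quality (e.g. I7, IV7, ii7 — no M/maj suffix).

bII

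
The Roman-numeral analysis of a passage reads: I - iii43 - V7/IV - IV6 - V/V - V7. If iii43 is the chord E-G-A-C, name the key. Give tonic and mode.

The chord Am7/E is a minor seventh chord rooted on A; its label is iii43.
Counting down 2 scale steps from A places the tonic on F; a minor seventh chord on degree 3 is diatonic only in major.

F major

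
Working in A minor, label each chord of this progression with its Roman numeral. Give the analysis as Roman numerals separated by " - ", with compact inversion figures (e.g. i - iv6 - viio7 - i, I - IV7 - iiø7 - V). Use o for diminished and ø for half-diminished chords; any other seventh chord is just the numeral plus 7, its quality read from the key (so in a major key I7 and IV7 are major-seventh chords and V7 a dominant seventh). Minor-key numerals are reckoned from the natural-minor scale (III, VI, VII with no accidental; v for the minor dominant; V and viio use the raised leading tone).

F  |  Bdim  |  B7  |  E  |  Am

VI - iio - V7/V - V - i

F: root F is the submediant; major triad there is VI.
Bdim: root B is the supertonic; diminished triad there is iio.
B7 is the secondary dominant of V (dominant seventh chord on B): V7/V.
E has root E, degree 5 in A minor, so V.
Am has root A, degree 1 in A minor, so i.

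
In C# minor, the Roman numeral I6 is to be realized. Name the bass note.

I in C# minor has root C#; the chord is C#-E#-G#.
The figure 6 means first inversion — the third is in the bass.

E#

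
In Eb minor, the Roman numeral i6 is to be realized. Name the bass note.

Gb

i in Eb minor has root Eb; the chord is Eb-Gb-Bb.
The figure 6 means first inversion — the third is in the bass.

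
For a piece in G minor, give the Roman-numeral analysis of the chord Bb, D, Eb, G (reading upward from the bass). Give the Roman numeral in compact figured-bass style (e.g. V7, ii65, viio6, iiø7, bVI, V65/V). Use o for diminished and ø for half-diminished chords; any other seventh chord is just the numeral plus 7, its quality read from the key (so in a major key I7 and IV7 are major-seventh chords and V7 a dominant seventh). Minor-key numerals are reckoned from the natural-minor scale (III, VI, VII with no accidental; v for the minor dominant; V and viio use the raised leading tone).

Stacked in thirds the chord is Eb-G-Bb-D: a major seventh chord on Eb.
In G minor, Eb is the submediant; the diatonic major seventh chord there is VI7.
With Bb in the bass the chord is in second inversion, so the figured bass is 43.

VI43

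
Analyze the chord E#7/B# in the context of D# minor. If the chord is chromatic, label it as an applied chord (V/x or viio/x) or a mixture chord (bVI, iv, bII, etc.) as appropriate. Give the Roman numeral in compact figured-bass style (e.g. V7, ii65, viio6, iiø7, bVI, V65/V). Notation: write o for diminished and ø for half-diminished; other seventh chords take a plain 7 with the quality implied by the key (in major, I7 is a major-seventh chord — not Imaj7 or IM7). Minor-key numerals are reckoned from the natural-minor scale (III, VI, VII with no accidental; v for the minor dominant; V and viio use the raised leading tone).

The pitches E#-G##-B#-D# form a dominant seventh chord rooted on E#.
E# is not a diatonic chord root with this quality in D# minor, but it lies a perfect fifth above A# (V), so the chord functions as an applied dominant of V.
With B# in the bass the chord is in second inversion, so the figured bass is 43.

V43/V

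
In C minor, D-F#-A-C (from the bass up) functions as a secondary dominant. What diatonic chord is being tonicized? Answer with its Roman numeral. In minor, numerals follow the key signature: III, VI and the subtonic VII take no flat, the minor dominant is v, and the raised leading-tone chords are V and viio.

V

The chord is a dominant seventh chord on D.
A dominant resolves down a perfect fifth: D → G. In C minor, G is scale degree 5, i.e. V.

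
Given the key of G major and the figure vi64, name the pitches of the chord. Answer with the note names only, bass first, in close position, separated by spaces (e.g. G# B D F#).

In G major, scale degree 6 is E, and the diatonic chord built there is a minor triad.
That chord is spelled E-G-B.
The figured bass 64 indicates second inversion, placing the fifth (B) in the bass: B-E-G.

B E G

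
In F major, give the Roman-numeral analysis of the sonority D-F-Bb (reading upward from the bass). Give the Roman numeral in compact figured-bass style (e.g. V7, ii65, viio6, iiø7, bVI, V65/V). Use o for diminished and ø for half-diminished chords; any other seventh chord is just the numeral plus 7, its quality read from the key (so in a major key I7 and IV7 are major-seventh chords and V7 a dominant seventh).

The pitches Bb-D-F form a major triad rooted on Bb.
Bb is scale degree 4 in F major, and a major triad on that degree is written IV.
With D in the bass the chord is in first inversion, so the figured bass is 6.

IV6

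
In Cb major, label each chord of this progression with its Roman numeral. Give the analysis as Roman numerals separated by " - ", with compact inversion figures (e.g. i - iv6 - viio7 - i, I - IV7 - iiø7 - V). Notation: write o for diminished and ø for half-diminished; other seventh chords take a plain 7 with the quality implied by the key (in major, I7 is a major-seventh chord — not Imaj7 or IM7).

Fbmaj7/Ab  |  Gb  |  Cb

Fbmaj7/Ab: major seventh chord on Fb = scale degree 4 → IV65.
Gb: root Gb is the dominant; major triad there is V.
Cb: major triad on Cb = scale degree 1 → I.

IV65 - V - I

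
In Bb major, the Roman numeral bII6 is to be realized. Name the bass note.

Eb

bII in Bb major has root Cb; the chord is Cb-Eb-Gb.
The figure 6 means first inversion — the third is in the bass.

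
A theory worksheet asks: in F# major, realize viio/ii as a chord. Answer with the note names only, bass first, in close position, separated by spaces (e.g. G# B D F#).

F## A# C#

The slash marks an applied leading-tone chord: viio of ii. In F# major, ii is G#, so the leading tone to it is F##, a half step below.
Building a diminished triad on F## gives F##-A#-C#.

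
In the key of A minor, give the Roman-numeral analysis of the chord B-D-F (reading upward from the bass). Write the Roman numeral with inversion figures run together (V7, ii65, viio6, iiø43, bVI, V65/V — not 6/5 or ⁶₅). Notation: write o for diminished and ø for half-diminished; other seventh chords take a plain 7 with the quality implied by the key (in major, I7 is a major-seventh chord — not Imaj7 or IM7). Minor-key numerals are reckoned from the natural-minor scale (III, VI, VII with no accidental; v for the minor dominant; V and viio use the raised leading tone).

iio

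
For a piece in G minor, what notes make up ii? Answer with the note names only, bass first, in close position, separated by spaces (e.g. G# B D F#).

ii is the minor supertonic, borrowed from the parallel major (the Dorian ii). In G minor that root is A.
So the chord is A-C-E.

A C E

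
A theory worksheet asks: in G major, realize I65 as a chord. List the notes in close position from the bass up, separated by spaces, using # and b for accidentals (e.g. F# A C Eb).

B D F# G

The numeral's case and figure indicate a major seventh chord. In G major its root, the tonic, is G.
That chord is spelled G-B-D-F#.
The figured bass 65 indicates first inversion, placing the third (B) in the bass: B-D-F#-G.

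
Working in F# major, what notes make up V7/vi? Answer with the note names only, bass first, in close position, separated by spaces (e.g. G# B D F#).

A# C## E# G#

The slash means an applied dominant: we want the dominant of vi. In F# major, vi is D# minor, and its dominant is built on A#.
Building a dominant seventh chord on A# gives A#-C##-E#-G#.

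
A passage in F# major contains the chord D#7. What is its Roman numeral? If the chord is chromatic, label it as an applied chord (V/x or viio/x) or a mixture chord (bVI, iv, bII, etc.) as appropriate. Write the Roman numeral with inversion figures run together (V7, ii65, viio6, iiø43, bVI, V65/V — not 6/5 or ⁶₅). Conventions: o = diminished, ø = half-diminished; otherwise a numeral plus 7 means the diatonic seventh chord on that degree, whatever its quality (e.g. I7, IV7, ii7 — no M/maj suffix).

V7/ii

Stacked in thirds the chord is D#-F##-A#-C#: a dominant seventh chord on D#.
D# is not a diatonic chord root with this quality in F# major, but it lies a perfect fifth above G# (ii), so the chord functions as an applied dominant of ii.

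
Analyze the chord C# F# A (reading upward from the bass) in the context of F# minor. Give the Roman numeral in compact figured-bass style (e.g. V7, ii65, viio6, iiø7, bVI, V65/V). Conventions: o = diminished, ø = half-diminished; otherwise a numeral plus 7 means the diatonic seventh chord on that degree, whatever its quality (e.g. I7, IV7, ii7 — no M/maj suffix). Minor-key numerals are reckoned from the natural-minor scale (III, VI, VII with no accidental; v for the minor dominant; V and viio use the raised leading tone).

The pitches F#-A-C# form a minor triad rooted on F#.
F# is scale degree 1 in F# minor, and a minor triad on that degree is written i.
With C# in the bass the chord is in second inversion, so the figured bass is 64.

i64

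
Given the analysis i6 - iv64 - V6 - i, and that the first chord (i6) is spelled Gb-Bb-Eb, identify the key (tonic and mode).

Eb minor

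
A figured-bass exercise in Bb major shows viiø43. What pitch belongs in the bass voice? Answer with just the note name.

Eb

viiø in Bb major has root A; the chord is A-C-Eb-G.
The figure 43 means second inversion — the fifth is in the bass.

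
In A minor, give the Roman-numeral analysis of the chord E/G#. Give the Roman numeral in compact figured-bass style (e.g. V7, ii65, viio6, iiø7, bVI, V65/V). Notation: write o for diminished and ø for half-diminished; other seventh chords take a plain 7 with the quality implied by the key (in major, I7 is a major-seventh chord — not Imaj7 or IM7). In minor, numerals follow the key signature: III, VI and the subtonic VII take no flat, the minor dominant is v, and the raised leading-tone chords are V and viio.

V6

The pitches E-G#-B form a major triad rooted on E.
E is scale degree 5 in A minor, and a major triad on that degree is written V.
With G# in the bass the chord is in first inversion, so the figured bass is 6.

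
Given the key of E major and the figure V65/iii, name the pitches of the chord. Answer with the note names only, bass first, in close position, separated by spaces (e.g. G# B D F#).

The slash means an applied dominant: we want the dominant of iii. In E major, iii is G# minor, and its dominant is built on D#.
Building a dominant seventh chord on D# gives D#-F##-A#-C#.
The figured bass 65 indicates first inversion, placing the third (F##) in the bass: F##-A#-C#-D#.

F## A# C# D#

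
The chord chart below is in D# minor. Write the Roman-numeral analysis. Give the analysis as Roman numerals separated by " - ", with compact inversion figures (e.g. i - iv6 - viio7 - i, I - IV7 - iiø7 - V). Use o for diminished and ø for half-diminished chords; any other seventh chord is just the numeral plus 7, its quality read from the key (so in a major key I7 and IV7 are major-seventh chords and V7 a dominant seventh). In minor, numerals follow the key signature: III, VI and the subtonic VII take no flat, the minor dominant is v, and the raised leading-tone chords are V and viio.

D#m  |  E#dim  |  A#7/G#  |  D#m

i - iio - V42 - i

D#m: root D# is the tonic; minor triad there is i.
E#dim: root E# is the supertonic; diminished triad there is iio.
A#7/G# has root A#, degree 5 in D# minor, so V42.
D#m: root D# is the tonic; minor triad there is i.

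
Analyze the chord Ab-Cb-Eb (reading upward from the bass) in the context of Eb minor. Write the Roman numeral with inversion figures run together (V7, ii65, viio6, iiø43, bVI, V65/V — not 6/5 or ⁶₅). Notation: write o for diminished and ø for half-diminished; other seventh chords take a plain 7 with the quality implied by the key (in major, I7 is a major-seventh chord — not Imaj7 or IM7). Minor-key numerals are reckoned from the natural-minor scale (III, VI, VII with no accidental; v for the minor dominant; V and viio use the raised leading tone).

iv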